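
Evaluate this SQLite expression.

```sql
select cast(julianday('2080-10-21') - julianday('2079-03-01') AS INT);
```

600

30 days remain in March 2079 after the 1st (31 − 1).
Full months from April 2079 through September 2080 contribute their day counts.
Then 21 days into October 2080.
Total: 30 + 30 + 31 + 30 + 31 + 31 + 30 + 31 + 30 + 31 + 31 + 29 + 31 + 30 + 31 + 30 + 31 + 31 + 30 + 21 = 600.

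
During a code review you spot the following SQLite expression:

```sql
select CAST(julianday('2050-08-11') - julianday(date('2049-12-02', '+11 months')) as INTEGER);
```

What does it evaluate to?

Adding +11 months to 2049-12-02 gives 2050-11-02.
20 days remain in August 2050 after the 11th (31 − 11).
September 2050: 30 days.
October 2050: 31 days.
Then 2 days into November 2050.
Total: 20 + 30 + 31 + 2 = 83.
The subtraction is earlier − later, so the result is −83 → -83.

-83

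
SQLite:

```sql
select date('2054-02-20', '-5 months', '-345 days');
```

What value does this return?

Adding -5 months to 2054-02-20 gives 2053-09-20.
Applying '-345 days' to 2053-09-20: counting 345 days back gives 2052-10-10.

2052-10-10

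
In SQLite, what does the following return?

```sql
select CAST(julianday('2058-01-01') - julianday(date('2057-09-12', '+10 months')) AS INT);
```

-192

Adding +10 months to 2057-09-12 gives 2058-07-12.
30 days remain in January 2058 after the 1st (31 − 1).
February 2058: 28 days.
March 2058: 31 days.
April 2058: 30 days.
May 2058: 31 days.
June 2058: 30 days.
Then 12 days into July 2058.
Total: 30 + 28 + 31 + 30 + 31 + 30 + 12 = 192.
The subtraction is earlier − later, so the result is −192 → -192.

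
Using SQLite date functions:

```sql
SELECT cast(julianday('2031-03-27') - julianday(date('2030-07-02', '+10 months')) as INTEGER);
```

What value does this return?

-36

Adding +10 months to 2030-07-02 gives 2031-05-02.
4 days remain in March 2031 after the 27th (31 − 27).
April 2031: 30 days.
Then 2 days into May 2031.
Total: 4 + 30 + 2 = 36.
The subtraction is earlier − later, so the result is −36 → -36.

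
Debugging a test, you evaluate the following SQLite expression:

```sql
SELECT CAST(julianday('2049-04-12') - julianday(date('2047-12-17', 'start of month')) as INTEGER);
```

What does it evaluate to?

498

`start of month` rewinds 2047-12-17 to 2047-12-01.
30 days remain in December 2047 after the 1st (31 − 1).
Full months from January 2048 through March 2049 contribute their day counts.
Then 12 days into April 2049.
Total: 30 + 31 + 29 + 31 + 30 + 31 + 30 + 31 + 31 + 30 + 31 + 30 + 31 + 31 + 28 + 31 + 12 = 498.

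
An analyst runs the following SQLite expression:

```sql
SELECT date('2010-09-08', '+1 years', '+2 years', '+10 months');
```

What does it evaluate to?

Adding +1 year to 2010-09-08 gives 2011-09-08.
Adding +2 years to 2011-09-08 gives 2013-09-08.
Adding +10 months to 2013-09-08 gives 2014-07-08.

2014-07-08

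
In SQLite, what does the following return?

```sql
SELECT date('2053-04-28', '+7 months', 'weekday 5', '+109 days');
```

Adding +7 months to 2053-04-28 gives 2053-11-28.
`weekday 5` advances to the next Friday; 2053-11-28 is already a Friday, so it stays at 2053-11-28.
Applying '+109 days' to 2053-11-28: counting 109 days forward gives 2054-03-17.

2054-03-17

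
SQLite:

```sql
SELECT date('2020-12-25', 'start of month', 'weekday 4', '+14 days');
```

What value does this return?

`start of month` rewinds 2020-12-25 to 2020-12-01.
`weekday 4` advances to the next Thursday; 2020-12-01 is a Tuesday, so it moves forward to 2020-12-03.
Advancing 14 more days within December lands on 2020-12-17.

2020-12-17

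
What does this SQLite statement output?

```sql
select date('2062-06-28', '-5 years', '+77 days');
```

Adding -5 years to 2062-06-28 gives 2057-06-28.
Applying '+77 days' to 2057-06-28: counting 77 days forward gives 2057-09-13.

2057-09-13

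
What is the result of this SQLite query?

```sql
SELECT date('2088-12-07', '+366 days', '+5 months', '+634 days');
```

2092-02-01

Applying '+366 days' to 2088-12-07: counting 366 days forward gives 2089-12-08.
Adding +5 months to 2089-12-08 gives 2090-05-08.
Applying '+634 days' to 2090-05-08: counting 634 days forward gives 2092-02-01.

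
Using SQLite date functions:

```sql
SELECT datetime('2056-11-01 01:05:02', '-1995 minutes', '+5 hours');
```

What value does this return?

1995 minutes = 33h 15m; -1995 minutes from 2056-11-01 01:05:02 is 2056-10-30 15:50:02 (crosses midnight).
+5 hours from 2056-10-30 15:50:02 is 2056-10-30 20:50:02.

2056-10-30 20:50:02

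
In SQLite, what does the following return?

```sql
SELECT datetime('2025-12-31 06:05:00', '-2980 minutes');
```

2980 minutes = 49h 40m; -2980 minutes from 2025-12-31 06:05:00 is 2025-12-29 04:25:00 (crosses midnight).

2025-12-29 04:25:00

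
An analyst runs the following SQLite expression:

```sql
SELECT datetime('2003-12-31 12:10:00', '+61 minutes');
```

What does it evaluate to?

61 minutes = 1h 1m; +61 minutes from 2003-12-31 12:10:00 is 2003-12-31 13:11:00.

2003-12-31 13:11:00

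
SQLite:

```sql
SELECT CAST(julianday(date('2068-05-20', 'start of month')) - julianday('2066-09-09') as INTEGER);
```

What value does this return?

`start of month` rewinds 2068-05-20 to 2068-05-01.
21 days remain in September 2066 after the 9th (30 − 9).
Full months from October 2066 through April 2068 contribute their day counts.
Then 1 day into May 2068.
Total: 21 + 31 + 30 + 31 + 31 + 28 + 31 + 30 + 31 + 30 + 31 + 31 + 30 + 31 + 30 + 31 + 31 + 29 + 31 + 30 + 1 = 600.

600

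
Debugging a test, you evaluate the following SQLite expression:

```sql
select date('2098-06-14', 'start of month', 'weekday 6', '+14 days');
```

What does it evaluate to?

2098-06-21

`start of month` rewinds 2098-06-14 to 2098-06-01.
`weekday 6` advances to the next Saturday; 2098-06-01 is a Sunday, so it moves forward to 2098-06-07.
Advancing 14 more days within June lands on 2098-06-21.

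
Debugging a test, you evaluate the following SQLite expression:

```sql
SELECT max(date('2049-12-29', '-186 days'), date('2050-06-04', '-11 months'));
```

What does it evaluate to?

2049-07-04

date('2049-12-29', '-186 days') → 2049-06-26.
date('2050-06-04', '-11 months') → 2049-07-04.
Later of the two is 2049-07-04.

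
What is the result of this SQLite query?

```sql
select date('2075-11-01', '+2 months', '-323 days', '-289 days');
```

2074-04-29

Adding +2 months to 2075-11-01 gives 2076-01-01.
Applying '-323 days' to 2076-01-01: counting 323 days back gives 2075-02-12.
Applying '-289 days' to 2075-02-12: counting 289 days back gives 2074-04-29.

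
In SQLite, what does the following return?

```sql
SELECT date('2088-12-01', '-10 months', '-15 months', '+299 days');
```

2087-08-27

Adding -10 months to 2088-12-01 gives 2088-02-01.
Adding -15 months to 2088-02-01 gives 2086-11-01.
Applying '+299 days' to 2086-11-01: counting 299 days forward gives 2087-08-27.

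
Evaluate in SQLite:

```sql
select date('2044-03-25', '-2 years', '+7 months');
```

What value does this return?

2042-10-25

Adding -2 years to 2044-03-25 gives 2042-03-25.
Adding +7 months to 2042-03-25 gives 2042-10-25.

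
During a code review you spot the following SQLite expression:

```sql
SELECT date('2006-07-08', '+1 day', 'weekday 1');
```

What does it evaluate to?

2006-07-10

Advancing 1 more day within July lands on 2006-07-09.
`weekday 1` advances to the next Monday; 2006-07-09 is a Sunday, so it moves forward to 2006-07-10.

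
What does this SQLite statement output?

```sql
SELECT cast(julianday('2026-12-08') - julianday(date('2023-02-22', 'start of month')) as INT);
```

`start of month` rewinds 2023-02-22 to 2023-02-01.
27 days remain in February 2023 after the 1st (28 − 1).
Full months from March 2023 through November 2026 contribute their day counts.
Then 8 days into December 2026.
Total: 27 + 31 + 30 + 31 + 30 + 31 + 31 + 30 + 31 + 30 + 31 + 31 + 29 + 31 + 30 + 31 + 30 + 31 + 31 + 30 + 31 + 30 + 31 + 31 + 28 + 31 + 30 + 31 + 30 + 31 + 31 + 30 + 31 + 30 + 31 + 31 + 28 + 31 + 30 + 31 + 30 + 31 + 31 + 30 + 31 + 30 + 8 = 1406.

1406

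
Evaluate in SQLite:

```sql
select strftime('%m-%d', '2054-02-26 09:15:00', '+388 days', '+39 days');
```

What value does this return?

First apply '+388 days', '+39 days': 2054-02-26 09:15:00 → 2055-04-29 09:15:00.
`%m-%d` extracts the month-day: 04-29.

04-29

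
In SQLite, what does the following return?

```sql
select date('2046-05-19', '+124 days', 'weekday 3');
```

Applying '+124 days' to 2046-05-19: counting 124 days forward gives 2046-09-20.
`weekday 3` advances to the next Wednesday; 2046-09-20 is a Thursday, so it moves forward to 2046-09-26.

2046-09-26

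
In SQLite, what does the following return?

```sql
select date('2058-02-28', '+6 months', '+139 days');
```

Adding +6 months to 2058-02-28 gives 2058-08-28.
Applying '+139 days' to 2058-08-28: counting 139 days forward gives 2059-01-14.

2059-01-14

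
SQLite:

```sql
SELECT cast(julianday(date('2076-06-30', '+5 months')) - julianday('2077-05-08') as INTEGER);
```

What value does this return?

-159

Adding +5 months to 2076-06-30 gives 2076-11-30.
0 days remain in November 2076 after the 30th (30 − 30).
December 2076: 31 days.
January 2077: 31 days.
February 2077: 28 days.
March 2077: 31 days.
April 2077: 30 days.
Then 8 days into May 2077.
Total: 0 + 31 + 31 + 28 + 31 + 30 + 8 = 159.
The subtraction is earlier − later, so the result is −159 → -159.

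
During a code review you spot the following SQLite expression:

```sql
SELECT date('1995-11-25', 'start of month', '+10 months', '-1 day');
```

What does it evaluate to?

1996-08-31

`start of month` rewinds 1995-11-25 to 1995-11-01.
Adding +10 months to 1995-11-01 gives 1996-09-01.
Going back 1 day from 1996-09-01 reaches 1996-08-31 (last day of August, 31 days).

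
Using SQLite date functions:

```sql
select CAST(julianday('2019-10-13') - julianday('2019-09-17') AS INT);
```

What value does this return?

13 days remain in September 2019 after the 17th (30 − 17).
Then 13 days into October 2019.
Total: 13 + 13 = 26.

26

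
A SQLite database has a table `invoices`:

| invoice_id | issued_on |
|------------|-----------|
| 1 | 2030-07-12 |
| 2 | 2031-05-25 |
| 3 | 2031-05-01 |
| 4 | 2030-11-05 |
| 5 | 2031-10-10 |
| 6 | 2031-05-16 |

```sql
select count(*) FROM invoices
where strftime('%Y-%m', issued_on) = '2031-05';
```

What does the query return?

3

Rows with year-month 2031-05: 2031-05-25, 2031-05-01, 2031-05-16 → 3.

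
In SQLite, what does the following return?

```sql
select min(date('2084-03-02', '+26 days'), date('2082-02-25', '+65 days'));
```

2082-05-01

date('2084-03-02', '+26 days') → 2084-03-28.
date('2082-02-25', '+65 days') → 2082-05-01.
Earlier of the two is 2082-05-01.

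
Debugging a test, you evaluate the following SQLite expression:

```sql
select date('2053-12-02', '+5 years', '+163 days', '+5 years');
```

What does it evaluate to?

2064-05-14

Adding +5 years to 2053-12-02 gives 2058-12-02.
Applying '+163 days' to 2058-12-02: counting 163 days forward gives 2059-05-14.
Adding +5 years to 2059-05-14 gives 2064-05-14.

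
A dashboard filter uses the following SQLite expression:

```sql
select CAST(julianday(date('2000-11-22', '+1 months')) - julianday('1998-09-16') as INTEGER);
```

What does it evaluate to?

Adding +1 month to 2000-11-22 gives 2000-12-22.
14 days remain in September 1998 after the 16th (30 − 16).
Full months from October 1998 through November 2000 contribute their day counts.
Then 22 days into December 2000.
Total: 14 + 31 + 30 + 31 + 31 + 28 + 31 + 30 + 31 + 30 + 31 + 31 + 30 + 31 + 30 + 31 + 31 + 29 + 31 + 30 + 31 + 30 + 31 + 31 + 30 + 31 + 30 + 22 = 828.

828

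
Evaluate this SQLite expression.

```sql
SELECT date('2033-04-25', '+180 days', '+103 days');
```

Applying '+180 days' to 2033-04-25: counting 180 days forward gives 2033-10-22.
Applying '+103 days' to 2033-10-22: counting 103 days forward gives 2034-02-02.

2034-02-02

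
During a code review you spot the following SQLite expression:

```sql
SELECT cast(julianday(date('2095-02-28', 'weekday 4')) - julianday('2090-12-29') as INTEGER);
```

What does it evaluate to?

1525

`weekday 4` advances to the next Thursday; 2095-02-28 is a Monday, so it moves forward to 2095-03-03.
2 days remain in December 2090 after the 29th (31 − 29).
Full months from January 2091 through February 2095 contribute their day counts.
Then 3 days into March 2095.
Total: 2 + 31 + 28 + 31 + 30 + 31 + 30 + 31 + 31 + 30 + 31 + 30 + 31 + 31 + 29 + 31 + 30 + 31 + 30 + 31 + 31 + 30 + 31 + 30 + 31 + 31 + 28 + 31 + 30 + 31 + 30 + 31 + 31 + 30 + 31 + 30 + 31 + 31 + 28 + 31 + 30 + 31 + 30 + 31 + 31 + 30 + 31 + 30 + 31 + 31 + 28 + 3 = 1525.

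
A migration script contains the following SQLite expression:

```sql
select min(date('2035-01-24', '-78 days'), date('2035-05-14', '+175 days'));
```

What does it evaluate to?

date('2035-01-24', '-78 days') → 2034-11-07.
date('2035-05-14', '+175 days') → 2035-11-05.
Earlier of the two is 2034-11-07.

2034-11-07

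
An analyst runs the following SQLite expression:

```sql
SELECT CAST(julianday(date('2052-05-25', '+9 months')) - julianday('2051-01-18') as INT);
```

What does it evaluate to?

769

Adding +9 months to 2052-05-25 gives 2053-02-25.
13 days remain in January 2051 after the 18th (31 − 18).
Full months from February 2051 through January 2053 contribute their day counts.
Then 25 days into February 2053.
Total: 13 + 28 + 31 + 30 + 31 + 30 + 31 + 31 + 30 + 31 + 30 + 31 + 31 + 29 + 31 + 30 + 31 + 30 + 31 + 31 + 30 + 31 + 30 + 31 + 31 + 25 = 769.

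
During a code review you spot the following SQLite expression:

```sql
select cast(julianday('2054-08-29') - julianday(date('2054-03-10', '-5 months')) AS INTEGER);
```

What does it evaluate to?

Adding -5 months to 2054-03-10 gives 2053-10-10.
21 days remain in October 2053 after the 10th (31 − 10).
Full months from November 2053 through July 2054 contribute their day counts.
Then 29 days into August 2054.
Total: 21 + 30 + 31 + 31 + 28 + 31 + 30 + 31 + 30 + 31 + 29 = 323.

323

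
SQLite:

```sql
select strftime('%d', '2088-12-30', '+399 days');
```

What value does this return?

First apply '+399 days': 2088-12-30 → 2090-02-02.
`%d` extracts the 2-digit day of month: 02.

02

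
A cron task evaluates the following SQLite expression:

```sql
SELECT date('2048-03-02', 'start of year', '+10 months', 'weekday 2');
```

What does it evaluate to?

2048-11-03

`start of year` rewinds 2048-03-02 to 2048-01-01.
Adding +10 months to 2048-01-01 gives 2048-11-01.
`weekday 2` advances to the next Tuesday; 2048-11-01 is a Sunday, so it moves forward to 2048-11-03.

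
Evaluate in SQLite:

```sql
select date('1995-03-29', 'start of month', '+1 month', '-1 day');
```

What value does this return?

1995-03-31

`start of month` rewinds 1995-03-29 to 1995-03-01.
Adding +1 month to 1995-03-01 gives 1995-04-01.
Going back 1 day from 1995-04-01 reaches 1995-03-31 (last day of March, 31 days).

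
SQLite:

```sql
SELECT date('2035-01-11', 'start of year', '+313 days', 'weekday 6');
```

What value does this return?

`start of year` rewinds 2035-01-11 to 2035-01-01.
Applying '+313 days' to 2035-01-01: counting 313 days forward gives 2035-11-10.
`weekday 6` advances to the next Saturday; 2035-11-10 is already a Saturday, so it stays at 2035-11-10.

2035-11-10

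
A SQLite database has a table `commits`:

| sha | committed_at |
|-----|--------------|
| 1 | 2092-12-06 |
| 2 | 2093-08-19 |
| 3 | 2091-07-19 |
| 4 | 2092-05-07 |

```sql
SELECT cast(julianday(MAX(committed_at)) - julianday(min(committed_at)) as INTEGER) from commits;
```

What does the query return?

762

MIN = 2091-07-19, MAX = 2093-08-19.
12 days remain in July 2091 after the 19th (31 − 19).
Full months from August 2091 through July 2093 contribute their day counts.
Then 19 days into August 2093.
Total: 12 + 31 + 30 + 31 + 30 + 31 + 31 + 29 + 31 + 30 + 31 + 30 + 31 + 31 + 30 + 31 + 30 + 31 + 31 + 28 + 31 + 30 + 31 + 30 + 31 + 19 = 762.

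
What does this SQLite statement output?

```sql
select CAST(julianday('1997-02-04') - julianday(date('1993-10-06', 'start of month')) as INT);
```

1222

`start of month` rewinds 1993-10-06 to 1993-10-01.
30 days remain in October 1993 after the 1st (31 − 1).
Full months from November 1993 through January 1997 contribute their day counts.
Then 4 days into February 1997.
Total: 30 + 30 + 31 + 31 + 28 + 31 + 30 + 31 + 30 + 31 + 31 + 30 + 31 + 30 + 31 + 31 + 28 + 31 + 30 + 31 + 30 + 31 + 31 + 30 + 31 + 30 + 31 + 31 + 29 + 31 + 30 + 31 + 30 + 31 + 31 + 30 + 31 + 30 + 31 + 31 + 4 = 1222.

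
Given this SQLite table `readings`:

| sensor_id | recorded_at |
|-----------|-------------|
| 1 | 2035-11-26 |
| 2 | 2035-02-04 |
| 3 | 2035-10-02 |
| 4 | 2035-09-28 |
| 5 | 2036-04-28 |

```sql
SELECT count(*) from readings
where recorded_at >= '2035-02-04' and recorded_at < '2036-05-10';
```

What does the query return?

Rows in [2035-02-04, 2036-05-10): 2035-11-26, 2035-02-04, 2035-10-02, 2035-09-28, 2036-04-28 → 5 rows.

5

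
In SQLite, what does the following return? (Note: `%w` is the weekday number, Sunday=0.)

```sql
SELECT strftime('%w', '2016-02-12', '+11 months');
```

4

First apply '+11 months': 2016-02-12 → 2017-01-12.
2017-01-12 is a Thursday; with Sunday=0 that is 4.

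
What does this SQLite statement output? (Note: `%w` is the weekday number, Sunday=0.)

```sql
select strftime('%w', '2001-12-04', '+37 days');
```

First apply '+37 days': 2001-12-04 → 2002-01-10.
2002-01-10 is a Thursday; with Sunday=0 that is 4.

4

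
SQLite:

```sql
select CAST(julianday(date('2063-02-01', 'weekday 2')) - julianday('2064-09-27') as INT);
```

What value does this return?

`weekday 2` advances to the next Tuesday; 2063-02-01 is a Thursday, so it moves forward to 2063-02-06.
22 days remain in February 2063 after the 6th (28 − 6).
Full months from March 2063 through August 2064 contribute their day counts.
Then 27 days into September 2064.
Total: 22 + 31 + 30 + 31 + 30 + 31 + 31 + 30 + 31 + 30 + 31 + 31 + 29 + 31 + 30 + 31 + 30 + 31 + 31 + 27 = 599.
The subtraction is earlier − later, so the result is −599 → -599.

-599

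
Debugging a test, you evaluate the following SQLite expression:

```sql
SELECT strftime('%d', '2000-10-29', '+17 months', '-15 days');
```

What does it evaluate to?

14

First apply '+17 months', '-15 days': 2000-10-29 → 2002-03-14.
`%d` extracts the 2-digit day of month: 14.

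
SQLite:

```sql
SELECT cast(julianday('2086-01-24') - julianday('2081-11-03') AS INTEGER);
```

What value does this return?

27 days remain in November 2081 after the 3rd (30 − 3).
Full months from December 2081 through December 2085 contribute their day counts.
Then 24 days into January 2086.
Total: 27 + 31 + 31 + 28 + 31 + 30 + 31 + 30 + 31 + 31 + 30 + 31 + 30 + 31 + 31 + 28 + 31 + 30 + 31 + 30 + 31 + 31 + 30 + 31 + 30 + 31 + 31 + 29 + 31 + 30 + 31 + 30 + 31 + 31 + 30 + 31 + 30 + 31 + 31 + 28 + 31 + 30 + 31 + 30 + 31 + 31 + 30 + 31 + 30 + 31 + 24 = 1543.

1543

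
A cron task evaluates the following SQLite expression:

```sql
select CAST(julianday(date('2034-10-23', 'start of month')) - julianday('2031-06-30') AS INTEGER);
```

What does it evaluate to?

`start of month` rewinds 2034-10-23 to 2034-10-01.
0 days remain in June 2031 after the 30th (30 − 30).
Full months from July 2031 through September 2034 contribute their day counts.
Then 1 day into October 2034.
Total: 0 + 31 + 31 + 30 + 31 + 30 + 31 + 31 + 29 + 31 + 30 + 31 + 30 + 31 + 31 + 30 + 31 + 30 + 31 + 31 + 28 + 31 + 30 + 31 + 30 + 31 + 31 + 30 + 31 + 30 + 31 + 31 + 28 + 31 + 30 + 31 + 30 + 31 + 31 + 30 + 1 = 1189.

1189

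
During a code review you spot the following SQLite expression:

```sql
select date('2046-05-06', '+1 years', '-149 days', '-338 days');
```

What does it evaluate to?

Adding +1 year to 2046-05-06 gives 2047-05-06.
Applying '-149 days' to 2047-05-06: counting 149 days back gives 2046-12-08.
Applying '-338 days' to 2046-12-08: counting 338 days back gives 2046-01-04.

2046-01-04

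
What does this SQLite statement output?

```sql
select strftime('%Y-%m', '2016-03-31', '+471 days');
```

2017-07

First apply '+471 days': 2016-03-31 → 2017-07-15.
`%Y-%m` extracts the year-month: 2017-07.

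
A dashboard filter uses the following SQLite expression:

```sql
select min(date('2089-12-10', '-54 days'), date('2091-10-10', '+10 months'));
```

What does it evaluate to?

2089-10-17

date('2089-12-10', '-54 days') → 2089-10-17.
date('2091-10-10', '+10 months') → 2092-08-10.
Earlier of the two is 2089-10-17.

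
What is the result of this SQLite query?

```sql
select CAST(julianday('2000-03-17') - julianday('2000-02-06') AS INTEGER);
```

40

23 days remain in February 2000 after the 6th (29 − 6).
Then 17 days into March 2000.
Total: 23 + 17 = 40.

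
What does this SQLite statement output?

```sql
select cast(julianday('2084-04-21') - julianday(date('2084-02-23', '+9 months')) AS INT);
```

-216

Adding +9 months to 2084-02-23 gives 2084-11-23.
9 days remain in April 2084 after the 21st (30 − 21).
Full months from May 2084 through October 2084 contribute their day counts.
Then 23 days into November 2084.
Total: 9 + 31 + 30 + 31 + 31 + 30 + 31 + 23 = 216.
The subtraction is earlier − later, so the result is −216 → -216.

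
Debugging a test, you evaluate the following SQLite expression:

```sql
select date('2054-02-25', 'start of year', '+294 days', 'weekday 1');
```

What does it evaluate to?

`start of year` rewinds 2054-02-25 to 2054-01-01.
Applying '+294 days' to 2054-01-01: counting 294 days forward gives 2054-10-22.
`weekday 1` advances to the next Monday; 2054-10-22 is a Thursday, so it moves forward to 2054-10-26.

2054-10-26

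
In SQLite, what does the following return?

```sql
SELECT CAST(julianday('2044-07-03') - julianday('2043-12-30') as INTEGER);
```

1 day remains in December 2043 after the 30th (31 − 30).
Full months from January 2044 through June 2044 contribute their day counts.
Then 3 days into July 2044.
Total: 1 + 31 + 29 + 31 + 30 + 31 + 30 + 3 = 186.

186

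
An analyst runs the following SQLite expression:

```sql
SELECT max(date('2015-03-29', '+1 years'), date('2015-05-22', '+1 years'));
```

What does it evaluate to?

date('2015-03-29', '+1 years') → 2016-03-29.
date('2015-05-22', '+1 years') → 2016-05-22.
Later of the two is 2016-05-22.

2016-05-22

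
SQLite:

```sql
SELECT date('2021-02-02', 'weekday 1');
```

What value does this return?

`weekday 1` advances to the next Monday; 2021-02-02 is a Tuesday, so it moves forward to 2021-02-08.

2021-02-08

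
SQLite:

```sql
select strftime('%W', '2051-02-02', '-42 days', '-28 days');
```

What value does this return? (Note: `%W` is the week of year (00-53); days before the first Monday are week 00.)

First apply '-42 days', '-28 days': 2051-02-02 → 2050-11-24.
2050-11-24 is a Thursday. SQLite's %W counts Mondays since the year started; the result is 47.

47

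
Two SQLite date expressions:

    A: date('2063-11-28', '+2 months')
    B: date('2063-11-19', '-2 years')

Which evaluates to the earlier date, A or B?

A = 2064-01-28.
B = 2061-11-19.
B is earlier.

B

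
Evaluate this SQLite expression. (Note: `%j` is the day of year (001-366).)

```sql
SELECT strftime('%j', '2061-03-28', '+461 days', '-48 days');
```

First apply '+461 days', '-48 days': 2061-03-28 → 2062-05-15.
Day-of-year for 2062-05-15: days since 2062-01-01 inclusive = 135, zero-padded to 135.

135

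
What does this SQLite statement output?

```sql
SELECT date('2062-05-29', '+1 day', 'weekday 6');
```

2062-06-03

Advancing 1 more day within May lands on 2062-05-30.
`weekday 6` advances to the next Saturday; 2062-05-30 is a Tuesday, so it moves forward to 2062-06-03.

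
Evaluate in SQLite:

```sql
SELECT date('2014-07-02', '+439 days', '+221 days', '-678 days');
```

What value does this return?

2014-06-14

Applying '+439 days' to 2014-07-02: counting 439 days forward gives 2015-09-14.
Applying '+221 days' to 2015-09-14: counting 221 days forward gives 2016-04-22.
Applying '-678 days' to 2016-04-22: counting 678 days back gives 2014-06-14.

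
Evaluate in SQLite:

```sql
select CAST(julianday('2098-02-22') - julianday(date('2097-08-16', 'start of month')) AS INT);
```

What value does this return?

205

`start of month` rewinds 2097-08-16 to 2097-08-01.
30 days remain in August 2097 after the 1st (31 − 1).
September 2097: 30 days.
October 2097: 31 days.
November 2097: 30 days.
December 2097: 31 days.
January 2098: 31 days.
Then 22 days into February 2098.
Total: 30 + 30 + 31 + 30 + 31 + 31 + 22 = 205.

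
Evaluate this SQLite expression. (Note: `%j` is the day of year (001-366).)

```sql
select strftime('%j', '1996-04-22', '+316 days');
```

063

First apply '+316 days': 1996-04-22 → 1997-03-04.
Day-of-year for 1997-03-04: days since 1997-01-01 inclusive = 63, zero-padded to 063.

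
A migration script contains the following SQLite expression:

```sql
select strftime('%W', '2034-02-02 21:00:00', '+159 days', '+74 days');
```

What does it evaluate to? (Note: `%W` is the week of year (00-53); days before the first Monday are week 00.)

38

First apply '+159 days', '+74 days': 2034-02-02 21:00:00 → 2034-09-23 21:00:00.
2034-09-23 is a Saturday. SQLite's %W counts Mondays since the year started; the result is 38.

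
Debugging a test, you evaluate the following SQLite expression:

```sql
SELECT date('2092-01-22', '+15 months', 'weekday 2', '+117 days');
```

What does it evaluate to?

2093-08-23

Adding +15 months to 2092-01-22 gives 2093-04-22.
`weekday 2` advances to the next Tuesday; 2093-04-22 is a Wednesday, so it moves forward to 2093-04-28.
Applying '+117 days' to 2093-04-28: counting 117 days forward gives 2093-08-23.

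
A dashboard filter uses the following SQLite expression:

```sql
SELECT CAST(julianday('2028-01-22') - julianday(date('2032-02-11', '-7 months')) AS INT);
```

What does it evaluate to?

-1266

Adding -7 months to 2032-02-11 gives 2031-07-11.
9 days remain in January 2028 after the 22nd (31 − 22).
Full months from February 2028 through June 2031 contribute their day counts.
Then 11 days into July 2031.
Total: 9 + 29 + 31 + 30 + 31 + 30 + 31 + 31 + 30 + 31 + 30 + 31 + 31 + 28 + 31 + 30 + 31 + 30 + 31 + 31 + 30 + 31 + 30 + 31 + 31 + 28 + 31 + 30 + 31 + 30 + 31 + 31 + 30 + 31 + 30 + 31 + 31 + 28 + 31 + 30 + 31 + 30 + 11 = 1266.
The subtraction is earlier − later, so the result is −1266 → -1266.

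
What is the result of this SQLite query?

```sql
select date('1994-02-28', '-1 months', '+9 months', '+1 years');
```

1995-10-28

Adding -1 month to 1994-02-28 gives 1994-01-28.
Adding +9 months to 1994-01-28 gives 1994-10-28.
Adding +1 year to 1994-10-28 gives 1995-10-28.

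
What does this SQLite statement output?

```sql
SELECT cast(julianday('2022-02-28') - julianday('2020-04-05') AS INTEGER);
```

25 days remain in April 2020 after the 5th (30 − 5).
Full months from May 2020 through January 2022 contribute their day counts.
Then 28 days into February 2022.
Total: 25 + 31 + 30 + 31 + 31 + 30 + 31 + 30 + 31 + 31 + 28 + 31 + 30 + 31 + 30 + 31 + 31 + 30 + 31 + 30 + 31 + 31 + 28 = 694.

694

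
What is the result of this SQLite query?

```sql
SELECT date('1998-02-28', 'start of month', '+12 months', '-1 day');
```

1999-01-31

`start of month` rewinds 1998-02-28 to 1998-02-01.
Adding +12 months to 1998-02-01 gives 1999-02-01.
Going back 1 day from 1999-02-01 reaches 1999-01-31 (last day of January, 31 days).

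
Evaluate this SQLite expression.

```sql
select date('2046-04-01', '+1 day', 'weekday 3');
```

2046-04-04

Advancing 1 more day within April lands on 2046-04-02.
`weekday 3` advances to the next Wednesday; 2046-04-02 is a Monday, so it moves forward to 2046-04-04.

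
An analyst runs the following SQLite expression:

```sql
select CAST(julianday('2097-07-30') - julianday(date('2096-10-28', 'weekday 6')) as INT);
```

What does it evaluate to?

`weekday 6` advances to the next Saturday; 2096-10-28 is a Sunday, so it moves forward to 2096-11-03.
27 days remain in November 2096 after the 3rd (30 − 3).
Full months from December 2096 through June 2097 contribute their day counts.
Then 30 days into July 2097.
Total: 27 + 31 + 31 + 28 + 31 + 30 + 31 + 30 + 30 = 269.

269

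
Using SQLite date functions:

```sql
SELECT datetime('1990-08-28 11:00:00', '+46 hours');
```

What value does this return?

1990-08-30 09:00:00

+46 hours from 1990-08-28 11:00:00 is 1990-08-30 09:00:00 (crosses midnight).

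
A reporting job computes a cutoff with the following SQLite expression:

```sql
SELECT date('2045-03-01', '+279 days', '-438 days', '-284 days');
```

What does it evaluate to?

Applying '+279 days' to 2045-03-01: counting 279 days forward gives 2045-12-05.
Applying '-438 days' to 2045-12-05: counting 438 days back gives 2044-09-23.
Applying '-284 days' to 2044-09-23: counting 284 days back gives 2043-12-14.

2043-12-14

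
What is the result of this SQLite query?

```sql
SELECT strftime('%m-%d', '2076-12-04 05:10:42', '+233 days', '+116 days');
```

11-18

First apply '+233 days', '+116 days': 2076-12-04 05:10:42 → 2077-11-18 05:10:42.
`%m-%d` extracts the month-day: 11-18.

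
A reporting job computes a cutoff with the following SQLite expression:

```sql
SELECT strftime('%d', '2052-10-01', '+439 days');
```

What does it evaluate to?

First apply '+439 days': 2052-10-01 → 2053-12-14.
`%d` extracts the 2-digit day of month: 14.

14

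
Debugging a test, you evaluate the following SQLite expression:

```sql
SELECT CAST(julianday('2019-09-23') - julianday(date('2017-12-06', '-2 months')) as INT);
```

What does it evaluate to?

Adding -2 months to 2017-12-06 gives 2017-10-06.
25 days remain in October 2017 after the 6th (31 − 6).
Full months from November 2017 through August 2019 contribute their day counts.
Then 23 days into September 2019.
Total: 25 + 30 + 31 + 31 + 28 + 31 + 30 + 31 + 30 + 31 + 31 + 30 + 31 + 30 + 31 + 31 + 28 + 31 + 30 + 31 + 30 + 31 + 31 + 23 = 717.

717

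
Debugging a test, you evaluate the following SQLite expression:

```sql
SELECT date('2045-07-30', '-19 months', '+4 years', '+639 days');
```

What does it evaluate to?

Adding -19 months to 2045-07-30 gives 2043-12-30.
Adding +4 years to 2043-12-30 gives 2047-12-30.
Applying '+639 days' to 2047-12-30: counting 639 days forward gives 2049-09-29.

2049-09-29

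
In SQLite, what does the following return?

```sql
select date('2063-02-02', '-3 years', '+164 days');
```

2060-07-15

Adding -3 years to 2063-02-02 gives 2060-02-02.
Applying '+164 days' to 2060-02-02: counting 164 days forward gives 2060-07-15.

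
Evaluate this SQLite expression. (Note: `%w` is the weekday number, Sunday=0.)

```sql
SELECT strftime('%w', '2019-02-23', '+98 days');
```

First apply '+98 days': 2019-02-23 → 2019-06-01.
2019-06-01 is a Saturday; with Sunday=0 that is 6.

6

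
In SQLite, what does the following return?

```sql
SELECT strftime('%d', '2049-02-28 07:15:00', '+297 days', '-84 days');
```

29

First apply '+297 days', '-84 days': 2049-02-28 07:15:00 → 2049-09-29 07:15:00.
`%d` extracts the 2-digit day of month: 29.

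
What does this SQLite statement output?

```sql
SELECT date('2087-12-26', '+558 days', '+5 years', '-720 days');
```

2092-07-16

Applying '+558 days' to 2087-12-26: counting 558 days forward gives 2089-07-06.
Adding +5 years to 2089-07-06 gives 2094-07-06.
Applying '-720 days' to 2094-07-06: counting 720 days back gives 2092-07-16.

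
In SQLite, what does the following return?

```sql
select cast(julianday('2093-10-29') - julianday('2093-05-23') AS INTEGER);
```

159

8 days remain in May 2093 after the 23rd (31 − 23).
June 2093: 30 days.
July 2093: 31 days.
August 2093: 31 days.
September 2093: 30 days.
Then 29 days into October 2093.
Total: 8 + 30 + 31 + 31 + 30 + 29 = 159.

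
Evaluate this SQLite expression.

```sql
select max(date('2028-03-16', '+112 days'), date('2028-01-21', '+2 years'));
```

2030-01-21

date('2028-03-16', '+112 days') → 2028-07-06.
date('2028-01-21', '+2 years') → 2030-01-21.
Later of the two is 2030-01-21.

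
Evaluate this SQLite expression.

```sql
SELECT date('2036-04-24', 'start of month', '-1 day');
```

2036-03-31

`start of month` rewinds 2036-04-24 to 2036-04-01.
Going back 1 day from 2036-04-01 reaches 2036-03-31 (last day of March, 31 days).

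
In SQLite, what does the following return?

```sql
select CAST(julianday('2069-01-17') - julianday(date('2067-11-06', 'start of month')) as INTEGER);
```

443

`start of month` rewinds 2067-11-06 to 2067-11-01.
29 days remain in November 2067 after the 1st (30 − 1).
Full months from December 2067 through December 2068 contribute their day counts.
Then 17 days into January 2069.
Total: 29 + 31 + 31 + 29 + 31 + 30 + 31 + 30 + 31 + 31 + 30 + 31 + 30 + 31 + 17 = 443.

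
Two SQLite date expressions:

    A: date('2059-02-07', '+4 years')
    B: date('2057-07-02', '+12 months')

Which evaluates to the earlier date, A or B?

A = 2063-02-07.
B = 2058-07-02.
B is earlier.

B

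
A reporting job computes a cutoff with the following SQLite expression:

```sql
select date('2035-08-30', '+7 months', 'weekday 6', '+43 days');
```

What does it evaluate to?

2036-05-18

Adding +7 months to 2035-08-30 gives 2036-03-30.
`weekday 6` advances to the next Saturday; 2036-03-30 is a Sunday, so it moves forward to 2036-04-05.
Applying '+43 days' to 2036-04-05: counting 43 days forward gives 2036-05-18.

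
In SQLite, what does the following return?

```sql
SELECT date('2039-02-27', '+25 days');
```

February 2039 has 28 days; 1 remain after the 27th, so 2 days reach 2039-03-01.
Advancing 23 more days within March lands on 2039-03-24.

2039-03-24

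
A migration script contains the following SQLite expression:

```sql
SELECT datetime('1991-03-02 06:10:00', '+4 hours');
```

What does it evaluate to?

+4 hours from 1991-03-02 06:10:00 is 1991-03-02 10:10:00.

1991-03-02 10:10:00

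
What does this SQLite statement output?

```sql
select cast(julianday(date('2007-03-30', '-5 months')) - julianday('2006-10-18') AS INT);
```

12

Adding -5 months to 2007-03-30 gives 2006-10-30.
Both dates are in October 2006: 30 − 18 = 12.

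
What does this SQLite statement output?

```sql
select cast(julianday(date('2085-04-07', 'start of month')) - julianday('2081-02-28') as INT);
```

1493

`start of month` rewinds 2085-04-07 to 2085-04-01.
0 days remain in February 2081 after the 28th (28 − 28).
Full months from March 2081 through March 2085 contribute their day counts.
Then 1 day into April 2085.
Total: 0 + 31 + 30 + 31 + 30 + 31 + 31 + 30 + 31 + 30 + 31 + 31 + 28 + 31 + 30 + 31 + 30 + 31 + 31 + 30 + 31 + 30 + 31 + 31 + 28 + 31 + 30 + 31 + 30 + 31 + 31 + 30 + 31 + 30 + 31 + 31 + 29 + 31 + 30 + 31 + 30 + 31 + 31 + 30 + 31 + 30 + 31 + 31 + 28 + 31 + 1 = 1493.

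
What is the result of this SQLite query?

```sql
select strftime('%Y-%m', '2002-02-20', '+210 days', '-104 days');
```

2002-06

First apply '+210 days', '-104 days': 2002-02-20 → 2002-06-06.
`%Y-%m` extracts the year-month: 2002-06.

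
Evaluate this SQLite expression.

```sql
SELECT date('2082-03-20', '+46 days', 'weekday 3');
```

Applying '+46 days' to 2082-03-20: counting 46 days forward gives 2082-05-05.
`weekday 3` advances to the next Wednesday; 2082-05-05 is a Tuesday, so it moves forward to 2082-05-06.

2082-05-06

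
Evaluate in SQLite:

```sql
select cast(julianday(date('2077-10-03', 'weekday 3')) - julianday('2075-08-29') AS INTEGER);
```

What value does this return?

`weekday 3` advances to the next Wednesday; 2077-10-03 is a Sunday, so it moves forward to 2077-10-06.
2 days remain in August 2075 after the 29th (31 − 29).
Full months from September 2075 through September 2077 contribute their day counts.
Then 6 days into October 2077.
Total: 2 + 30 + 31 + 30 + 31 + 31 + 29 + 31 + 30 + 31 + 30 + 31 + 31 + 30 + 31 + 30 + 31 + 31 + 28 + 31 + 30 + 31 + 30 + 31 + 31 + 30 + 6 = 769.

769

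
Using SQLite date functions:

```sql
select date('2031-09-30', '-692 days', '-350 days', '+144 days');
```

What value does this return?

2029-04-15

Applying '-692 days' to 2031-09-30: counting 692 days back gives 2029-11-07.
Applying '-350 days' to 2029-11-07: counting 350 days back gives 2028-11-22.
Applying '+144 days' to 2028-11-22: counting 144 days forward gives 2029-04-15.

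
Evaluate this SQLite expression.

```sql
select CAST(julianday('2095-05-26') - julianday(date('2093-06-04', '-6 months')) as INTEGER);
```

Adding -6 months to 2093-06-04 gives 2092-12-04.
27 days remain in December 2092 after the 4th (31 − 4).
Full months from January 2093 through April 2095 contribute their day counts.
Then 26 days into May 2095.
Total: 27 + 31 + 28 + 31 + 30 + 31 + 30 + 31 + 31 + 30 + 31 + 30 + 31 + 31 + 28 + 31 + 30 + 31 + 30 + 31 + 31 + 30 + 31 + 30 + 31 + 31 + 28 + 31 + 30 + 26 = 903.

903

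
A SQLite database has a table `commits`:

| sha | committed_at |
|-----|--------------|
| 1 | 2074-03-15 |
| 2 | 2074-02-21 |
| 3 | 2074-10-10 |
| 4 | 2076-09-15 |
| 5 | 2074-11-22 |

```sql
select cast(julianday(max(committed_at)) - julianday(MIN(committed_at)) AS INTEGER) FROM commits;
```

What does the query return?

937

MIN = 2074-02-21, MAX = 2076-09-15.
7 days remain in February 2074 after the 21st (28 − 21).
Full months from March 2074 through August 2076 contribute their day counts.
Then 15 days into September 2076.
Total: 7 + 31 + 30 + 31 + 30 + 31 + 31 + 30 + 31 + 30 + 31 + 31 + 28 + 31 + 30 + 31 + 30 + 31 + 31 + 30 + 31 + 30 + 31 + 31 + 29 + 31 + 30 + 31 + 30 + 31 + 31 + 15 = 937.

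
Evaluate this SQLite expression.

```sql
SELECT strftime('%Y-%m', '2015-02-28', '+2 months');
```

First apply '+2 months': 2015-02-28 → 2015-04-28.
`%Y-%m` extracts the year-month: 2015-04.

2015-04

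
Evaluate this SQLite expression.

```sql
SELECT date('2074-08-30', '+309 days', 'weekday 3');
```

2075-07-10

Applying '+309 days' to 2074-08-30: counting 309 days forward gives 2075-07-05.
`weekday 3` advances to the next Wednesday; 2075-07-05 is a Friday, so it moves forward to 2075-07-10.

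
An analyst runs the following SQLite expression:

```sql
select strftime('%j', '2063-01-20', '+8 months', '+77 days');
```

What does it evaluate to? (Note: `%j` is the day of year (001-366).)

First apply '+8 months', '+77 days': 2063-01-20 → 2063-12-06.
Day-of-year for 2063-12-06: days since 2063-01-01 inclusive = 340, zero-padded to 340.

340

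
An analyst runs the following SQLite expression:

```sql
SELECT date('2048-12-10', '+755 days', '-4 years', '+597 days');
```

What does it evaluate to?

2048-08-23

Applying '+755 days' to 2048-12-10: counting 755 days forward gives 2051-01-04.
Adding -4 years to 2051-01-04 gives 2047-01-04.
Applying '+597 days' to 2047-01-04: counting 597 days forward gives 2048-08-23.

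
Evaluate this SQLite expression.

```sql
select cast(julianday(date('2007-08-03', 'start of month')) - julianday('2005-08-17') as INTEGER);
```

714

`start of month` rewinds 2007-08-03 to 2007-08-01.
14 days remain in August 2005 after the 17th (31 − 17).
Full months from September 2005 through July 2007 contribute their day counts.
Then 1 day into August 2007.
Total: 14 + 30 + 31 + 30 + 31 + 31 + 28 + 31 + 30 + 31 + 30 + 31 + 31 + 30 + 31 + 30 + 31 + 31 + 28 + 31 + 30 + 31 + 30 + 31 + 1 = 714.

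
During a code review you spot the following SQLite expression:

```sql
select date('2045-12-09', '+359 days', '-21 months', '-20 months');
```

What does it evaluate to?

Applying '+359 days' to 2045-12-09: counting 359 days forward gives 2046-12-03.
Adding -21 months to 2046-12-03 gives 2045-03-03.
Adding -20 months to 2045-03-03 gives 2043-07-03.

2043-07-03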